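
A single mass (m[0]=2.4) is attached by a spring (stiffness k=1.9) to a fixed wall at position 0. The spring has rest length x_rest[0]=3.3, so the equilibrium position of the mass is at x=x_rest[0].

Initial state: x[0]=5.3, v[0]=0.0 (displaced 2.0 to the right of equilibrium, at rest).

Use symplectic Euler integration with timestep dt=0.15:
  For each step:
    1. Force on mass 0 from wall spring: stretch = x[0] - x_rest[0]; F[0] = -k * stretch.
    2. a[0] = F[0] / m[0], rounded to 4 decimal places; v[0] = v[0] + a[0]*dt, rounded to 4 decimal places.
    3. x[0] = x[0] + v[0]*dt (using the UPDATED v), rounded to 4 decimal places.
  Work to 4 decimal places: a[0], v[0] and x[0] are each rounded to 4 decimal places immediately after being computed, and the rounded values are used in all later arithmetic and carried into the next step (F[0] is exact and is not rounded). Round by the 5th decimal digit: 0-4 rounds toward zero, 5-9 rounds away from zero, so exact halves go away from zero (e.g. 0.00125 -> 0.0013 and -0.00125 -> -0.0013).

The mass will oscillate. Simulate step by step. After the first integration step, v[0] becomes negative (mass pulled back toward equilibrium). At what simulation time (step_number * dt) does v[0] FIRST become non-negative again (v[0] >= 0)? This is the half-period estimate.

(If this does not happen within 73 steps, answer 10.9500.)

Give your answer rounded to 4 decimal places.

Answer: 3.6000

Derivation:
Step 0: x=[5.3000] v=[0.0000]
Step 1: x=[5.2644] v=[-0.2375]
Step 2: x=[5.1938] v=[-0.4708]
Step 3: x=[5.0894] v=[-0.6957]
Step 4: x=[4.9532] v=[-0.9082]
Step 5: x=[4.7875] v=[-1.1045]
Step 6: x=[4.5953] v=[-1.2811]
Step 7: x=[4.3801] v=[-1.4349]
Step 8: x=[4.1456] v=[-1.5632]
Step 9: x=[3.8961] v=[-1.6636]
Step 10: x=[3.6359] v=[-1.7344]
Step 11: x=[3.3698] v=[-1.7743]
Step 12: x=[3.1024] v=[-1.7826]
Step 13: x=[2.8385] v=[-1.7591]
Step 14: x=[2.5829] v=[-1.7043]
Step 15: x=[2.3400] v=[-1.6191]
Step 16: x=[2.1142] v=[-1.5051]
Step 17: x=[1.9096] v=[-1.3643]
Step 18: x=[1.7297] v=[-1.1992]
Step 19: x=[1.5778] v=[-1.0127]
Step 20: x=[1.4566] v=[-0.8082]
Step 21: x=[1.3682] v=[-0.5893]
Step 22: x=[1.3142] v=[-0.3599]
Step 23: x=[1.2956] v=[-0.1241]
Step 24: x=[1.3127] v=[0.1139]
First v>=0 after going negative at step 24, time=3.6000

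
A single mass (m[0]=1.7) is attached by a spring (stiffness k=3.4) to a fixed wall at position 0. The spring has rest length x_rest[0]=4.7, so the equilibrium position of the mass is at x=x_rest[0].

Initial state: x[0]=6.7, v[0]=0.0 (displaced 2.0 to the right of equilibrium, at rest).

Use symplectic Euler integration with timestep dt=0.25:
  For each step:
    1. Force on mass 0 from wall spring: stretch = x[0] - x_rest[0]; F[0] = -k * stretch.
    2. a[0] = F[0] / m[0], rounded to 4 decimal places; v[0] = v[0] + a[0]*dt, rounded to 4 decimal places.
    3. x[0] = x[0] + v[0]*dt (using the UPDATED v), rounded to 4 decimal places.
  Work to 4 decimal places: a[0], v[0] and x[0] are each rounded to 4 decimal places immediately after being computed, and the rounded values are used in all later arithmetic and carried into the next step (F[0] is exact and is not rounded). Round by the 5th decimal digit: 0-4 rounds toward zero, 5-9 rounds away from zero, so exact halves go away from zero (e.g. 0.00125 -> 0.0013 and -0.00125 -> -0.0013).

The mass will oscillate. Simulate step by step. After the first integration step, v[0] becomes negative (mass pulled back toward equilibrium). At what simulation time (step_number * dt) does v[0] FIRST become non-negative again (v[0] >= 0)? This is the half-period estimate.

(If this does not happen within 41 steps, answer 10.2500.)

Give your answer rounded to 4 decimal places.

Answer: 2.2500

Derivation:
Step 0: x=[6.7000] v=[0.0000]
Step 1: x=[6.4500] v=[-1.0000]
Step 2: x=[5.9813] v=[-1.8750]
Step 3: x=[5.3524] v=[-2.5157]
Step 4: x=[4.6419] v=[-2.8419]
Step 5: x=[3.9387] v=[-2.8129]
Step 6: x=[3.3306] v=[-2.4323]
Step 7: x=[2.8937] v=[-1.7476]
Step 8: x=[2.6826] v=[-0.8445]
Step 9: x=[2.7237] v=[0.1642]
First v>=0 after going negative at step 9, time=2.2500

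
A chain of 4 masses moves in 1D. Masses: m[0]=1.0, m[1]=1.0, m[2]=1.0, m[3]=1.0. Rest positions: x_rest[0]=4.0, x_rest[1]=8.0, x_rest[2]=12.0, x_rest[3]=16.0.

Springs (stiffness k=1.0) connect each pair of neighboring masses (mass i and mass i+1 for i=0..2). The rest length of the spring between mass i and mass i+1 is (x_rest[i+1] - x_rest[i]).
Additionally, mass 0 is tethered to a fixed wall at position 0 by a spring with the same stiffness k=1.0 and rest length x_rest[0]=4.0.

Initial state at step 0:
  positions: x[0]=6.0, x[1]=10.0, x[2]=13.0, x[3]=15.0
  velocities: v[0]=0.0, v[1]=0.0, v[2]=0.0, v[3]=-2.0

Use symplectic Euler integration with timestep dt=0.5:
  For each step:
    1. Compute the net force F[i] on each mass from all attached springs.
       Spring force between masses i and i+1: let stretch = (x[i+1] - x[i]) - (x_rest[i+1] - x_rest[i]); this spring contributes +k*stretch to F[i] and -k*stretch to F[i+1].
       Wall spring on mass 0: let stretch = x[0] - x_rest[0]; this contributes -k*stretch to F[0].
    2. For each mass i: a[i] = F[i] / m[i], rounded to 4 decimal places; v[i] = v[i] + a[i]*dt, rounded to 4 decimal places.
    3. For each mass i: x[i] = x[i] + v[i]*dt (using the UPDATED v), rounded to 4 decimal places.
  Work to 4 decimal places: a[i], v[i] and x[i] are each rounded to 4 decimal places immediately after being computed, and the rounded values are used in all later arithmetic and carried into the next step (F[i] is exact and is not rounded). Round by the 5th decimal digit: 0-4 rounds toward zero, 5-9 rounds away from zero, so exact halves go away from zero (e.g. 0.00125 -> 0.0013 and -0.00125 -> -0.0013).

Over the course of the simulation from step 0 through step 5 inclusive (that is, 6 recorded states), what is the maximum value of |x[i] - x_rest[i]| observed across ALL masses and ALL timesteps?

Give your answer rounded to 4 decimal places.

Answer: 2.2441

Derivation:
Step 0: x=[6.0000 10.0000 13.0000 15.0000] v=[0.0000 0.0000 0.0000 -2.0000]
Step 1: x=[5.5000 9.7500 12.7500 14.5000] v=[-1.0000 -0.5000 -0.5000 -1.0000]
Step 2: x=[4.6875 9.1875 12.1875 14.5625] v=[-1.6250 -1.1250 -1.1250 0.1250]
Step 3: x=[3.8281 8.2500 11.4688 15.0313] v=[-1.7188 -1.8750 -1.4375 0.9375]
Step 4: x=[3.1172 7.0117 10.8360 15.6095] v=[-1.4219 -2.4766 -1.2657 1.1563]
Step 5: x=[2.6006 5.7559 10.4405 15.9943] v=[-1.0333 -2.5117 -0.7911 0.7696]
Max displacement = 2.2441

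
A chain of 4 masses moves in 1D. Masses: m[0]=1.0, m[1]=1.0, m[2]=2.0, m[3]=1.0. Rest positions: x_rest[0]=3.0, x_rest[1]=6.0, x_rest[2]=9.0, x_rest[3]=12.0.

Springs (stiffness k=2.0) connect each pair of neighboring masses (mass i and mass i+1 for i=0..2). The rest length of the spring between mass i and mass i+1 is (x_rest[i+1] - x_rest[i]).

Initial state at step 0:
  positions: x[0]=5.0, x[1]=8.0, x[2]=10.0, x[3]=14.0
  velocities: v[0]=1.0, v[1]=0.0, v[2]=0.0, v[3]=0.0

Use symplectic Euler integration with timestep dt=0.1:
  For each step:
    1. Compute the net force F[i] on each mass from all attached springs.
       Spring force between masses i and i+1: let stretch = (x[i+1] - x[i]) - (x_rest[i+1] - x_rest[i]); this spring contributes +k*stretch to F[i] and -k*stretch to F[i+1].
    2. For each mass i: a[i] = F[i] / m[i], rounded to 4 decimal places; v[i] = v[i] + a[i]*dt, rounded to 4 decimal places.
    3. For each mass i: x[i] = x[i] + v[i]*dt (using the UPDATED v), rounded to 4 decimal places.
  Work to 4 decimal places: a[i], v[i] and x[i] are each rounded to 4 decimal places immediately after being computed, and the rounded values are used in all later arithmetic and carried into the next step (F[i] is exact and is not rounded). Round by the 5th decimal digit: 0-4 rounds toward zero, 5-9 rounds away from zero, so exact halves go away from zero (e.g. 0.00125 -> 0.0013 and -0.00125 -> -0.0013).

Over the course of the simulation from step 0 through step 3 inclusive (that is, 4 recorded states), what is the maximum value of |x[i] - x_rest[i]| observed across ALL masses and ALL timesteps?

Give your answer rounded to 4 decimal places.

Step 0: x=[5.0000 8.0000 10.0000 14.0000] v=[1.0000 0.0000 0.0000 0.0000]
Step 1: x=[5.1000 7.9800 10.0200 13.9800] v=[1.0000 -0.2000 0.2000 -0.2000]
Step 2: x=[5.1976 7.9432 10.0592 13.9408] v=[0.9760 -0.3680 0.3920 -0.3920]
Step 3: x=[5.2901 7.8938 10.1161 13.8840] v=[0.9251 -0.4939 0.5686 -0.5683]
Max displacement = 2.2901

Answer: 2.2901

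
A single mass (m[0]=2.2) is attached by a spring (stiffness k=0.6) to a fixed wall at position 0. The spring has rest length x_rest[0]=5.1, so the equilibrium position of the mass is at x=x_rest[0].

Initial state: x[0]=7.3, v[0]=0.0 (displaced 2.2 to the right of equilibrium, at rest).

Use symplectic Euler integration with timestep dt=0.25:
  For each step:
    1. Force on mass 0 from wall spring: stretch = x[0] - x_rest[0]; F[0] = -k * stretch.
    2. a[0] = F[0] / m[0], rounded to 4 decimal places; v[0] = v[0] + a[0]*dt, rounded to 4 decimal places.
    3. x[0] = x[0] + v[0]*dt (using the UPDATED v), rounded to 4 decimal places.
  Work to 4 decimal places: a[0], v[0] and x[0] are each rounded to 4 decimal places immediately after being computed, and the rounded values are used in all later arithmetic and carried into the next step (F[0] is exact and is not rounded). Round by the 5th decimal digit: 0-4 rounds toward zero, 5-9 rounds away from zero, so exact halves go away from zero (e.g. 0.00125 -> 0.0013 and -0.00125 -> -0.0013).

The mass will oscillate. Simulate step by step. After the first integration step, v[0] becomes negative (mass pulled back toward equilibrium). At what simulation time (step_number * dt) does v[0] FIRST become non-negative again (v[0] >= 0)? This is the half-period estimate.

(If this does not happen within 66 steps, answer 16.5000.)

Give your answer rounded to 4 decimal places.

Step 0: x=[7.3000] v=[0.0000]
Step 1: x=[7.2625] v=[-0.1500]
Step 2: x=[7.1881] v=[-0.2975]
Step 3: x=[7.0781] v=[-0.4399]
Step 4: x=[6.9344] v=[-0.5748]
Step 5: x=[6.7594] v=[-0.6999]
Step 6: x=[6.5561] v=[-0.8131]
Step 7: x=[6.3280] v=[-0.9124]
Step 8: x=[6.0790] v=[-0.9961]
Step 9: x=[5.8133] v=[-1.0629]
Step 10: x=[5.5354] v=[-1.1115]
Step 11: x=[5.2501] v=[-1.1412]
Step 12: x=[4.9623] v=[-1.1514]
Step 13: x=[4.6768] v=[-1.1420]
Step 14: x=[4.3985] v=[-1.1132]
Step 15: x=[4.1322] v=[-1.0654]
Step 16: x=[3.8824] v=[-0.9994]
Step 17: x=[3.6533] v=[-0.9164]
Step 18: x=[3.4489] v=[-0.8178]
Step 19: x=[3.2726] v=[-0.7052]
Step 20: x=[3.1275] v=[-0.5806]
Step 21: x=[3.0160] v=[-0.4461]
Step 22: x=[2.9400] v=[-0.3040]
Step 23: x=[2.9008] v=[-0.1567]
Step 24: x=[2.8991] v=[-0.0068]
Step 25: x=[2.9349] v=[0.1433]
First v>=0 after going negative at step 25, time=6.2500

Answer: 6.2500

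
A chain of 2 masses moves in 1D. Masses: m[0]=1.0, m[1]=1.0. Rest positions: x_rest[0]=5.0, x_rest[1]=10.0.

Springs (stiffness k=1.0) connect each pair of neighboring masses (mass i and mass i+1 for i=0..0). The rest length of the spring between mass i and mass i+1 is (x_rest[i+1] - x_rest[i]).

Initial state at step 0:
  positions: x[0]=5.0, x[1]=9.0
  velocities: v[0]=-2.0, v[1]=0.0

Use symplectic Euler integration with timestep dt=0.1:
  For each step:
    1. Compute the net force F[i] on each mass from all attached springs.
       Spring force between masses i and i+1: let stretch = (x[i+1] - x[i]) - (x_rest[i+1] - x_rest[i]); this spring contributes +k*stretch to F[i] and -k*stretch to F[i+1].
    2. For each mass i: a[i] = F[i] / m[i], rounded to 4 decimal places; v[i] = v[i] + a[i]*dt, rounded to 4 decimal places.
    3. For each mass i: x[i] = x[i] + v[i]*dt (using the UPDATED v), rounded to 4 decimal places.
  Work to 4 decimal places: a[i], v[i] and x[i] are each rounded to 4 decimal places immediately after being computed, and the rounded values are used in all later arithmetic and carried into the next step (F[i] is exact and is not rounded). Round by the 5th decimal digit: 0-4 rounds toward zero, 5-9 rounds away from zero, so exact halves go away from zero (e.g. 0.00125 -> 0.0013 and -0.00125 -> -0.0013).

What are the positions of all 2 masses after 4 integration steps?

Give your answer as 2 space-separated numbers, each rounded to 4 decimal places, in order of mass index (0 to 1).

Answer: 4.1228 9.0772

Derivation:
Step 0: x=[5.0000 9.0000] v=[-2.0000 0.0000]
Step 1: x=[4.7900 9.0100] v=[-2.1000 0.1000]
Step 2: x=[4.5722 9.0278] v=[-2.1780 0.1780]
Step 3: x=[4.3490 9.0510] v=[-2.2324 0.2324]
Step 4: x=[4.1228 9.0772] v=[-2.2622 0.2622]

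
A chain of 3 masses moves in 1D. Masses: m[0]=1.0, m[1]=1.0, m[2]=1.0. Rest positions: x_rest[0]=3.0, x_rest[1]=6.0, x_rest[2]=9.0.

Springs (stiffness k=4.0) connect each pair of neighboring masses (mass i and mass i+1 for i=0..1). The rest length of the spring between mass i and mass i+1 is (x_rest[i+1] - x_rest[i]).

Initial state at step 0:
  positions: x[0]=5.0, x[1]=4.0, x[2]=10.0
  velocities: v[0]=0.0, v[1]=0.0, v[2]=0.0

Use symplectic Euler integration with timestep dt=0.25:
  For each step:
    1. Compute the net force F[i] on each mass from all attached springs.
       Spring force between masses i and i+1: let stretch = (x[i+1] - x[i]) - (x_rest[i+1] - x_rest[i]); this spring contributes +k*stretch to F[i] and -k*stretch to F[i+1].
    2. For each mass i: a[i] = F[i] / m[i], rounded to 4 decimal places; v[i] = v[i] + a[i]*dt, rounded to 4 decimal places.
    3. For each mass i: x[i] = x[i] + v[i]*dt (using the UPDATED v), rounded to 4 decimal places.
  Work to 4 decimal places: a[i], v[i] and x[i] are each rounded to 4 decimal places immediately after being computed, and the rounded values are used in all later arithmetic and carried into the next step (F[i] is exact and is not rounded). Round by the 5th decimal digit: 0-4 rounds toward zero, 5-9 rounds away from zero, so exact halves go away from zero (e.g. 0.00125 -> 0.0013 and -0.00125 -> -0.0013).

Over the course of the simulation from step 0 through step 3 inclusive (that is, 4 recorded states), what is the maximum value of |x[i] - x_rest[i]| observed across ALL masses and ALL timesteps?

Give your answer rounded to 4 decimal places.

Answer: 2.9219

Derivation:
Step 0: x=[5.0000 4.0000 10.0000] v=[0.0000 0.0000 0.0000]
Step 1: x=[4.0000 5.7500 9.2500] v=[-4.0000 7.0000 -3.0000]
Step 2: x=[2.6875 7.9375 8.3750] v=[-5.2500 8.7500 -3.5000]
Step 3: x=[1.9375 8.9219 8.1406] v=[-3.0000 3.9375 -0.9375]
Max displacement = 2.9219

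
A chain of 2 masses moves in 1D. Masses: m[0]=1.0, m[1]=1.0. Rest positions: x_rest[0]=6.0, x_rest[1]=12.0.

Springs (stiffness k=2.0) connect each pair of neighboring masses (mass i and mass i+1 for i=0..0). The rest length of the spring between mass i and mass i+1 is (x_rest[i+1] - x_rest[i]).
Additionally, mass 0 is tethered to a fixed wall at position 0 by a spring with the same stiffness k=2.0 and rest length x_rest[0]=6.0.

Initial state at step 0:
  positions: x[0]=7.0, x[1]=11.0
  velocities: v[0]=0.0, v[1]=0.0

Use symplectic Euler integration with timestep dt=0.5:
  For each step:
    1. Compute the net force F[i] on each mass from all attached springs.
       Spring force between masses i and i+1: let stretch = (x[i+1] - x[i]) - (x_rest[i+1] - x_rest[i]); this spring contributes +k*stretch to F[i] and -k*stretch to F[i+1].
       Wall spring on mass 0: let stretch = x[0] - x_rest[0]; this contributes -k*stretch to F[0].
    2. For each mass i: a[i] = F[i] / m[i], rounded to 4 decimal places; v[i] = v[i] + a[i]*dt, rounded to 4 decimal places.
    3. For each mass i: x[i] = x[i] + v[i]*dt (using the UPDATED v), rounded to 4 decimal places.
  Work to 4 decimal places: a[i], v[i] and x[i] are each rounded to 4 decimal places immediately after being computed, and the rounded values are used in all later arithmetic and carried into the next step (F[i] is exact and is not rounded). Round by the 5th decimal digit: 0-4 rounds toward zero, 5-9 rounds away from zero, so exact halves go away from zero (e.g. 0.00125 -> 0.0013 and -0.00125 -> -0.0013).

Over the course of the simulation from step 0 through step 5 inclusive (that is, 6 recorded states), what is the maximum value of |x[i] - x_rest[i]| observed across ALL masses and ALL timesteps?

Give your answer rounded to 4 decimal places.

Answer: 1.5000

Derivation:
Step 0: x=[7.0000 11.0000] v=[0.0000 0.0000]
Step 1: x=[5.5000 12.0000] v=[-3.0000 2.0000]
Step 2: x=[4.5000 12.7500] v=[-2.0000 1.5000]
Step 3: x=[5.3750 12.3750] v=[1.7500 -0.7500]
Step 4: x=[7.0625 11.5000] v=[3.3750 -1.7500]
Step 5: x=[7.4375 11.4063] v=[0.7500 -0.1875]
Max displacement = 1.5000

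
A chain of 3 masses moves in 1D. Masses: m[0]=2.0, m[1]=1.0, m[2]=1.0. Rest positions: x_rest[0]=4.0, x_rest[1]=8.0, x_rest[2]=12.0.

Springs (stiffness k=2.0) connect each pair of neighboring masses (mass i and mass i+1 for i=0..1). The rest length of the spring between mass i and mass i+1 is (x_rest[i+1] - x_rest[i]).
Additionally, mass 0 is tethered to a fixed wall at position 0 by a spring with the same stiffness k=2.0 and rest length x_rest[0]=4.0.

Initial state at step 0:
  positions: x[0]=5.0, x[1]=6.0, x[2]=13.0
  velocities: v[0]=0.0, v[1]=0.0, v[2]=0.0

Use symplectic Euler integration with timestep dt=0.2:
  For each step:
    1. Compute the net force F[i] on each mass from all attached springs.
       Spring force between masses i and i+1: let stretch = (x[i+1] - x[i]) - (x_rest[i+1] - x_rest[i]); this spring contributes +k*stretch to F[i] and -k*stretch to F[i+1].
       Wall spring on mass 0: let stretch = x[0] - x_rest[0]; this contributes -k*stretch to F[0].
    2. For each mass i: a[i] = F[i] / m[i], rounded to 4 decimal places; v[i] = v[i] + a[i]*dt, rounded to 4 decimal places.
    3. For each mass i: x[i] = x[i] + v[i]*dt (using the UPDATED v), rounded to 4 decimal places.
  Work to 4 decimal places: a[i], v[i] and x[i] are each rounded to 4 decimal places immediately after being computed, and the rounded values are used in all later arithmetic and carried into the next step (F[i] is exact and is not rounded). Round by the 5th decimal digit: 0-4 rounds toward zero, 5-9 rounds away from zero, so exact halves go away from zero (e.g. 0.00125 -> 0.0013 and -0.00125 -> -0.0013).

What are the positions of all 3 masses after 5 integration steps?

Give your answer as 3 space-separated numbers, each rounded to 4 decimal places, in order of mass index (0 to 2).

Step 0: x=[5.0000 6.0000 13.0000] v=[0.0000 0.0000 0.0000]
Step 1: x=[4.8400 6.4800 12.7600] v=[-0.8000 2.4000 -1.2000]
Step 2: x=[4.5520 7.3312 12.3376] v=[-1.4400 4.2560 -2.1120]
Step 3: x=[4.1931 8.3606 11.8347] v=[-1.7946 5.1469 -2.5146]
Step 4: x=[3.8332 9.3345 11.3739] v=[-1.7997 4.8695 -2.3042]
Step 5: x=[3.5400 10.0314 11.0699] v=[-1.4661 3.4847 -1.5200]

Answer: 3.5400 10.0314 11.0699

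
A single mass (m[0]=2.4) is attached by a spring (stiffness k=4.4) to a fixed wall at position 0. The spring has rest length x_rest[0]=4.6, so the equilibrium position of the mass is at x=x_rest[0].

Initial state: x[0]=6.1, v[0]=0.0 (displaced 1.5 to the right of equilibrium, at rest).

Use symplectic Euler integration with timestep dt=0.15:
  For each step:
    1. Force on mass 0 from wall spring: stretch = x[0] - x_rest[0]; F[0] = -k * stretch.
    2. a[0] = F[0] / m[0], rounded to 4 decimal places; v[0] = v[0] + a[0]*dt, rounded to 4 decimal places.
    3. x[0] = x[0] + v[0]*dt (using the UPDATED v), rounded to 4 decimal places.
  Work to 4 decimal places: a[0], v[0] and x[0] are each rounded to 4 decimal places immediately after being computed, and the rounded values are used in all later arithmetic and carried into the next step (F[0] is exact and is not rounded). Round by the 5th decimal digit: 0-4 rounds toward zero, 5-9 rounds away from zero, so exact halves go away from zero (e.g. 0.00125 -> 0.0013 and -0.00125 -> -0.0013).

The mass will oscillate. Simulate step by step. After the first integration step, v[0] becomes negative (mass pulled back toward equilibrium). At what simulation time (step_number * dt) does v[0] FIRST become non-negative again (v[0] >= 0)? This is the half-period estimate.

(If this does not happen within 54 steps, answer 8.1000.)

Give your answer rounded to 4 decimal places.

Answer: 2.4000

Derivation:
Step 0: x=[6.1000] v=[0.0000]
Step 1: x=[6.0381] v=[-0.4125]
Step 2: x=[5.9169] v=[-0.8080]
Step 3: x=[5.7414] v=[-1.1701]
Step 4: x=[5.5188] v=[-1.4840]
Step 5: x=[5.2583] v=[-1.7367]
Step 6: x=[4.9706] v=[-1.9177]
Step 7: x=[4.6677] v=[-2.0196]
Step 8: x=[4.3620] v=[-2.0382]
Step 9: x=[4.0661] v=[-1.9728]
Step 10: x=[3.7922] v=[-1.8260]
Step 11: x=[3.5516] v=[-1.6039]
Step 12: x=[3.3543] v=[-1.3156]
Step 13: x=[3.2084] v=[-0.9730]
Step 14: x=[3.1199] v=[-0.5903]
Step 15: x=[3.0924] v=[-0.1833]
Step 16: x=[3.1271] v=[0.2313]
First v>=0 after going negative at step 16, time=2.4000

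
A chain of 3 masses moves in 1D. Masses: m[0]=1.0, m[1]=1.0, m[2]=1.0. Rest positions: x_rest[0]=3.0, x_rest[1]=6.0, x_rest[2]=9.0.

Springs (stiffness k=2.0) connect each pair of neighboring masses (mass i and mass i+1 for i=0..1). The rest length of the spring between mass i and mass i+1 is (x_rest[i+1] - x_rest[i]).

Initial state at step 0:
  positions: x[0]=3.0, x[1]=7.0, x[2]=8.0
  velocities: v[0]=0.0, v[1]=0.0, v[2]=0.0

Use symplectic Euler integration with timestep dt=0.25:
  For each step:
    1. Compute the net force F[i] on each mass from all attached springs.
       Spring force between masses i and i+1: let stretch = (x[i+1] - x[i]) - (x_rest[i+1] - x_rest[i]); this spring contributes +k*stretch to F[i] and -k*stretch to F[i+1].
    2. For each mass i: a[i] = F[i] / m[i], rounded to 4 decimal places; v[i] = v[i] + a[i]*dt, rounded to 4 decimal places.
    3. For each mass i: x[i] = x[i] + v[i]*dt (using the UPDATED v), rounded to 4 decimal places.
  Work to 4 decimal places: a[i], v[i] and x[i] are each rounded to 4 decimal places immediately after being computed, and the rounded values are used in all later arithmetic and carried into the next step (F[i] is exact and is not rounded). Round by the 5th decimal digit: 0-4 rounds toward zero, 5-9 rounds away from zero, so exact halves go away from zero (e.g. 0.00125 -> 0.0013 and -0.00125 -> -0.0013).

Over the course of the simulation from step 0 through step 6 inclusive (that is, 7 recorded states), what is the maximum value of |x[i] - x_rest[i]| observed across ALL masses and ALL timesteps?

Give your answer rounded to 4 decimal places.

Step 0: x=[3.0000 7.0000 8.0000] v=[0.0000 0.0000 0.0000]
Step 1: x=[3.1250 6.6250 8.2500] v=[0.5000 -1.5000 1.0000]
Step 2: x=[3.3125 6.0156 8.6719] v=[0.7500 -2.4375 1.6875]
Step 3: x=[3.4629 5.4004 9.1368] v=[0.6016 -2.4609 1.8594]
Step 4: x=[3.4805 5.0100 9.5096] v=[0.0704 -1.5615 1.4912]
Step 5: x=[3.3143 4.9909 9.6950] v=[-0.6649 -0.0765 0.7414]
Step 6: x=[2.9827 5.3502 9.6673] v=[-1.3266 1.4373 -0.1107]
Max displacement = 1.0091

Answer: 1.0091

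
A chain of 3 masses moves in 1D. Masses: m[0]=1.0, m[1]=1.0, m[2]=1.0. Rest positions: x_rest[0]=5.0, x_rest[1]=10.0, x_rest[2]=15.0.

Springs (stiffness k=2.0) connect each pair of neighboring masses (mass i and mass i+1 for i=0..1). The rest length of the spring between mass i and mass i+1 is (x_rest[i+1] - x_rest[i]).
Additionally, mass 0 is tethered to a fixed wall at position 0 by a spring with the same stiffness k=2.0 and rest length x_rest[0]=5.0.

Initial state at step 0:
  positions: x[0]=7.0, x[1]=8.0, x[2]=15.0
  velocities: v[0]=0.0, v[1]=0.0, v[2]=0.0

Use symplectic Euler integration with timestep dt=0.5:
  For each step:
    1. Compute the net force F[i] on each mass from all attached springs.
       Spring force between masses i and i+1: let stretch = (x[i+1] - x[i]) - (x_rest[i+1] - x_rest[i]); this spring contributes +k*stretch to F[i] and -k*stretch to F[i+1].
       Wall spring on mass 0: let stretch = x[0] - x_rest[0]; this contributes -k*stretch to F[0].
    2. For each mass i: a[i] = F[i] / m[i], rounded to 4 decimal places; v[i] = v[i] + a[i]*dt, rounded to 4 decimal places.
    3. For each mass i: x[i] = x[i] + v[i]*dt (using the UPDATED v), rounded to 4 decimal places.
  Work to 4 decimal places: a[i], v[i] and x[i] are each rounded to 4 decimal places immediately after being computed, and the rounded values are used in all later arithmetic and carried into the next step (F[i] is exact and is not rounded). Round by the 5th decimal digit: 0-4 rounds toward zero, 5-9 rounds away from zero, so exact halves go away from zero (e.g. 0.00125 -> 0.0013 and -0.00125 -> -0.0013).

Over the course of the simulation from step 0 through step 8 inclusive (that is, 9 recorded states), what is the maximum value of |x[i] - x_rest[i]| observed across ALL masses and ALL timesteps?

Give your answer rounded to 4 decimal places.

Step 0: x=[7.0000 8.0000 15.0000] v=[0.0000 0.0000 0.0000]
Step 1: x=[4.0000 11.0000 14.0000] v=[-6.0000 6.0000 -2.0000]
Step 2: x=[2.5000 12.0000 14.0000] v=[-3.0000 2.0000 0.0000]
Step 3: x=[4.5000 9.2500 15.5000] v=[4.0000 -5.5000 3.0000]
Step 4: x=[6.6250 7.2500 16.3750] v=[4.2500 -4.0000 1.7500]
Step 5: x=[5.7500 9.5000 15.1875] v=[-1.7500 4.5000 -2.3750]
Step 6: x=[3.8750 12.7188 13.6563] v=[-3.7500 6.4375 -3.0625]
Step 7: x=[4.4844 11.9844 14.1563] v=[1.2188 -1.4688 1.0000]
Step 8: x=[6.6016 8.5860 16.0704] v=[4.2344 -6.7969 3.8281]
Max displacement = 2.7500

Answer: 2.7500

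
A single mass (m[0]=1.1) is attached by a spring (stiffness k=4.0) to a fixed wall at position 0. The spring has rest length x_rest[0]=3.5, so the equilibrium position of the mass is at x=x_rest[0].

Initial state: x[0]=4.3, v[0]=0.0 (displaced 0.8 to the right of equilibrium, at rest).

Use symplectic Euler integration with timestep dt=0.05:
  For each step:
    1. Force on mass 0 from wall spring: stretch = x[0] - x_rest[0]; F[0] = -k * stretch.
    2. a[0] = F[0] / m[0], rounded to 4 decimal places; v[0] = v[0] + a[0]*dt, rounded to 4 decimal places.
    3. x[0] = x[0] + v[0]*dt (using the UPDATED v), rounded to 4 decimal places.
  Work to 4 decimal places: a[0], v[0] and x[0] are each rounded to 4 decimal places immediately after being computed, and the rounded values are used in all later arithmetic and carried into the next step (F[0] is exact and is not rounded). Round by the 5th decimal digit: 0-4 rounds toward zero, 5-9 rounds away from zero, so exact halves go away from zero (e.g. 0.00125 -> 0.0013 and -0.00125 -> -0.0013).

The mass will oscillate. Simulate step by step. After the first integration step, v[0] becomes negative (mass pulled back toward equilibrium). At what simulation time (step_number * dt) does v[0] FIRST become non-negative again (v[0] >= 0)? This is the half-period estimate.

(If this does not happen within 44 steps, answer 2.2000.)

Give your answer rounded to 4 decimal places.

Step 0: x=[4.3000] v=[0.0000]
Step 1: x=[4.2927] v=[-0.1455]
Step 2: x=[4.2782] v=[-0.2896]
Step 3: x=[4.2566] v=[-0.4311]
Step 4: x=[4.2282] v=[-0.5687]
Step 5: x=[4.1931] v=[-0.7011]
Step 6: x=[4.1517] v=[-0.8271]
Step 7: x=[4.1044] v=[-0.9456]
Step 8: x=[4.0516] v=[-1.0555]
Step 9: x=[3.9938] v=[-1.1558]
Step 10: x=[3.9315] v=[-1.2456]
Step 11: x=[3.8653] v=[-1.3241]
Step 12: x=[3.7958] v=[-1.3905]
Step 13: x=[3.7236] v=[-1.4443]
Step 14: x=[3.6494] v=[-1.4850]
Step 15: x=[3.5738] v=[-1.5122]
Step 16: x=[3.4975] v=[-1.5256]
Step 17: x=[3.4212] v=[-1.5251]
Step 18: x=[3.3457] v=[-1.5108]
Step 19: x=[3.2716] v=[-1.4827]
Step 20: x=[3.1995] v=[-1.4412]
Step 21: x=[3.1302] v=[-1.3866]
Step 22: x=[3.0642] v=[-1.3194]
Step 23: x=[3.0022] v=[-1.2402]
Step 24: x=[2.9447] v=[-1.1497]
Step 25: x=[2.8923] v=[-1.0487]
Step 26: x=[2.8454] v=[-0.9382]
Step 27: x=[2.8044] v=[-0.8192]
Step 28: x=[2.7698] v=[-0.6927]
Step 29: x=[2.7418] v=[-0.5599]
Step 30: x=[2.7207] v=[-0.4220]
Step 31: x=[2.7067] v=[-0.2803]
Step 32: x=[2.6999] v=[-0.1361]
Step 33: x=[2.7004] v=[0.0094]
First v>=0 after going negative at step 33, time=1.6500

Answer: 1.6500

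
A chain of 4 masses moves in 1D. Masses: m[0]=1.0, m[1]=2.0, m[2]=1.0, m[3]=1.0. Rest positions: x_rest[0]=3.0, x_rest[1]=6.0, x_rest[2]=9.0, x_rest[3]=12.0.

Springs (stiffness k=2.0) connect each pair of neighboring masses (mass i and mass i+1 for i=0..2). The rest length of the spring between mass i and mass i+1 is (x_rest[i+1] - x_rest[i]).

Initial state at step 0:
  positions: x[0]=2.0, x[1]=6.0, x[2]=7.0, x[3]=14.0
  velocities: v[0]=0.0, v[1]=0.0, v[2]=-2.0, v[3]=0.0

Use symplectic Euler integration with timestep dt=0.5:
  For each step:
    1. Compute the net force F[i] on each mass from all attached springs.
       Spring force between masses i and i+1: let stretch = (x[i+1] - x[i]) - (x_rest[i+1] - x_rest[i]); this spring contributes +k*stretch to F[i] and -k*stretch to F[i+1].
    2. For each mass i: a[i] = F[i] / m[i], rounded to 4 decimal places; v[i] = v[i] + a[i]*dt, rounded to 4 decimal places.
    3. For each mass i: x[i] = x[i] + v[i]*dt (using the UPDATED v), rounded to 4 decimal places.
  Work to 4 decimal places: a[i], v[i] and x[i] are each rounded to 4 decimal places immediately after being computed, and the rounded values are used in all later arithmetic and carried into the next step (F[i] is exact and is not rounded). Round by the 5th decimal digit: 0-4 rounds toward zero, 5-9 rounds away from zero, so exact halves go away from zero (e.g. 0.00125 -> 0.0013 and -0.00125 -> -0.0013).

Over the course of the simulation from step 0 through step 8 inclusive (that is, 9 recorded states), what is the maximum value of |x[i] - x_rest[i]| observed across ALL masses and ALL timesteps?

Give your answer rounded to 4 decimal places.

Step 0: x=[2.0000 6.0000 7.0000 14.0000] v=[0.0000 0.0000 -2.0000 0.0000]
Step 1: x=[2.5000 5.2500 9.0000 12.0000] v=[1.0000 -1.5000 4.0000 -4.0000]
Step 2: x=[2.8750 4.7500 10.6250 10.0000] v=[0.7500 -1.0000 3.2500 -4.0000]
Step 3: x=[2.6875 5.2500 9.0000 9.8125] v=[-0.3750 1.0000 -3.2500 -0.3750]
Step 4: x=[2.2813 6.0469 5.9063 10.7188] v=[-0.8125 1.5938 -6.1875 1.8125]
Step 5: x=[2.2579 5.8673 5.2891 10.7188] v=[-0.0469 -0.3593 -1.2344 0.0000]
Step 6: x=[2.5392 4.6408 7.6759 9.5040] v=[0.5625 -2.4531 4.7735 -2.4297]
Step 7: x=[2.3713 3.6476 9.4592 8.8751] v=[-0.3359 -1.9864 3.5665 -1.2578]
Step 8: x=[1.3415 3.7883 8.0446 10.0383] v=[-2.0596 0.2813 -2.8292 2.3263]
Max displacement = 3.7109

Answer: 3.7109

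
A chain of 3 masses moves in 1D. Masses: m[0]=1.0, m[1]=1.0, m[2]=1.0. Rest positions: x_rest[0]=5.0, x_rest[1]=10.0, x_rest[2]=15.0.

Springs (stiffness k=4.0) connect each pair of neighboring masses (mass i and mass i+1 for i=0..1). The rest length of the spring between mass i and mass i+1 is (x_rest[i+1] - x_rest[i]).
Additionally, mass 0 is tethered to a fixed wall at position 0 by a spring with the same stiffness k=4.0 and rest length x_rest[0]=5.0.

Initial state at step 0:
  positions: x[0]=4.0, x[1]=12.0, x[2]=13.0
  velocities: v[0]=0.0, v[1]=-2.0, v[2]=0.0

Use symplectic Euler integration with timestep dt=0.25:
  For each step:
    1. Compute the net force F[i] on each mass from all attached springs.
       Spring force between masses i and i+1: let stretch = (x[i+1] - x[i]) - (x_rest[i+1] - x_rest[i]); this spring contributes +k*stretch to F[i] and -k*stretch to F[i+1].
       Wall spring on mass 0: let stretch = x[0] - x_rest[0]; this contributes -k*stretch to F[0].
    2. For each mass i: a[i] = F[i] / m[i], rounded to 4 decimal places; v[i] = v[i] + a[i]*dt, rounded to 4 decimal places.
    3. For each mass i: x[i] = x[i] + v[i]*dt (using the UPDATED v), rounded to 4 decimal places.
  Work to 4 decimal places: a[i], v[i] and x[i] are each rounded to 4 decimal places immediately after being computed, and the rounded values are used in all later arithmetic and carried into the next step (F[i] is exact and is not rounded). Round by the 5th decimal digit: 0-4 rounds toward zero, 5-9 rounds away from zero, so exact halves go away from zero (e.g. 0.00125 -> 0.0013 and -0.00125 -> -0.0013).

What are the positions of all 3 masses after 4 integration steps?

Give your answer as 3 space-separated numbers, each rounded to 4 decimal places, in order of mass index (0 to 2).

Answer: 4.3360 7.8711 15.1368

Derivation:
Step 0: x=[4.0000 12.0000 13.0000] v=[0.0000 -2.0000 0.0000]
Step 1: x=[5.0000 9.7500 14.0000] v=[4.0000 -9.0000 4.0000]
Step 2: x=[5.9375 7.3750 15.1875] v=[3.7500 -9.5000 4.7500]
Step 3: x=[5.7500 6.5938 15.6719] v=[-0.7500 -3.1250 1.9375]
Step 4: x=[4.3360 7.8711 15.1368] v=[-5.6562 5.1093 -2.1406]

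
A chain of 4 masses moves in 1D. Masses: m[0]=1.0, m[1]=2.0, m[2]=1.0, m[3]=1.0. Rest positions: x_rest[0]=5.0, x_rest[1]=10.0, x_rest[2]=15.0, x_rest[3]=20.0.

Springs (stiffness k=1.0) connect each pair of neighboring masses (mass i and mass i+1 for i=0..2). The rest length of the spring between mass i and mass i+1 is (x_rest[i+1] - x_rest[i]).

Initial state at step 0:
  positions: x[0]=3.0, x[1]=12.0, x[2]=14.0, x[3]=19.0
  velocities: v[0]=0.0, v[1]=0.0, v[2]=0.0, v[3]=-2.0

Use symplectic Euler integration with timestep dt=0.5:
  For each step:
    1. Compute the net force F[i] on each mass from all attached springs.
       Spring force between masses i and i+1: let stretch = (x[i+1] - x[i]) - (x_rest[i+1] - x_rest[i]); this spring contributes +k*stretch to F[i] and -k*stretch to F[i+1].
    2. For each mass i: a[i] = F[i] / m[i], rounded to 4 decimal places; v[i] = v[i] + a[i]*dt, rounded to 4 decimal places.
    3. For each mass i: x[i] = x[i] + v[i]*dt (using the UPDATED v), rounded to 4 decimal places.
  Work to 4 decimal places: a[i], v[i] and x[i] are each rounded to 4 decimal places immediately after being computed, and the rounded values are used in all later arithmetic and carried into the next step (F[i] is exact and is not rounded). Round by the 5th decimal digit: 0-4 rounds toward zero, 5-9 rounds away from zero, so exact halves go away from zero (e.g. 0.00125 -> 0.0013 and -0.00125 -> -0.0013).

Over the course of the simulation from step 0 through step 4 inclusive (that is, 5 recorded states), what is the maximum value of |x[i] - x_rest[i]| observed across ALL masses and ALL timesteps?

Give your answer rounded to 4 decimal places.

Answer: 2.5625

Derivation:
Step 0: x=[3.0000 12.0000 14.0000 19.0000] v=[0.0000 0.0000 0.0000 -2.0000]
Step 1: x=[4.0000 11.1250 14.7500 18.0000] v=[2.0000 -1.7500 1.5000 -2.0000]
Step 2: x=[5.5313 9.8125 15.4063 17.4375] v=[3.0625 -2.6250 1.3125 -1.1250]
Step 3: x=[6.8829 8.6641 15.1719 17.6172] v=[2.7031 -2.2969 -0.4688 0.3594]
Step 4: x=[7.4298 8.1065 13.9219 18.4356] v=[1.0937 -1.1153 -2.5001 1.6368]
Max displacement = 2.5625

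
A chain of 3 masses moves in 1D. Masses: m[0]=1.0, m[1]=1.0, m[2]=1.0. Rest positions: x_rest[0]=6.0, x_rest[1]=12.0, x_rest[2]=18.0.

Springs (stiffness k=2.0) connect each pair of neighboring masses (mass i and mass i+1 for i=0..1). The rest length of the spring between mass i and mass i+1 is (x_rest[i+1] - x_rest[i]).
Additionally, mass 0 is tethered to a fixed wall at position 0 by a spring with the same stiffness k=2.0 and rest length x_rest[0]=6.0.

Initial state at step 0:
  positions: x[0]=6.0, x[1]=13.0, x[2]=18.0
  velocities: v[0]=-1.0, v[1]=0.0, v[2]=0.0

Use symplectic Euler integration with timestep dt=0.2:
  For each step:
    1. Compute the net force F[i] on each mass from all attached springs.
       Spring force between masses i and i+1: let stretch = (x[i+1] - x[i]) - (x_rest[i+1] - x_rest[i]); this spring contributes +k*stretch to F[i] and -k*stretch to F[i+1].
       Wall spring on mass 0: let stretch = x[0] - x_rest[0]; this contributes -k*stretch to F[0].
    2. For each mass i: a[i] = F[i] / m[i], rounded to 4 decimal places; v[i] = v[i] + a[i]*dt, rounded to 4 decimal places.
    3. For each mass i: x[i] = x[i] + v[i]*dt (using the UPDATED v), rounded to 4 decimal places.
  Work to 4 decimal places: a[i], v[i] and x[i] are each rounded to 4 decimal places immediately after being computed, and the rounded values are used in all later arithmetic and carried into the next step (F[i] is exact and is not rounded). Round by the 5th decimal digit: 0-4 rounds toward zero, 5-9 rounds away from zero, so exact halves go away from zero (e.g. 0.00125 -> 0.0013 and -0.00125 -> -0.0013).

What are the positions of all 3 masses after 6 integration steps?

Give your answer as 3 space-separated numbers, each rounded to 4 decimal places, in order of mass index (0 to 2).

Answer: 6.0188 11.2952 18.6198

Derivation:
Step 0: x=[6.0000 13.0000 18.0000] v=[-1.0000 0.0000 0.0000]
Step 1: x=[5.8800 12.8400 18.0800] v=[-0.6000 -0.8000 0.4000]
Step 2: x=[5.8464 12.5424 18.2208] v=[-0.1680 -1.4880 0.7040]
Step 3: x=[5.8808 12.1634 18.3873] v=[0.1718 -1.8950 0.8326]
Step 4: x=[5.9473 11.7797 18.5359] v=[0.3325 -1.9185 0.7430]
Step 5: x=[6.0046 11.4699 18.6240] v=[0.2865 -1.5490 0.4405]
Step 6: x=[6.0188 11.2952 18.6198] v=[0.0708 -0.8735 -0.0211]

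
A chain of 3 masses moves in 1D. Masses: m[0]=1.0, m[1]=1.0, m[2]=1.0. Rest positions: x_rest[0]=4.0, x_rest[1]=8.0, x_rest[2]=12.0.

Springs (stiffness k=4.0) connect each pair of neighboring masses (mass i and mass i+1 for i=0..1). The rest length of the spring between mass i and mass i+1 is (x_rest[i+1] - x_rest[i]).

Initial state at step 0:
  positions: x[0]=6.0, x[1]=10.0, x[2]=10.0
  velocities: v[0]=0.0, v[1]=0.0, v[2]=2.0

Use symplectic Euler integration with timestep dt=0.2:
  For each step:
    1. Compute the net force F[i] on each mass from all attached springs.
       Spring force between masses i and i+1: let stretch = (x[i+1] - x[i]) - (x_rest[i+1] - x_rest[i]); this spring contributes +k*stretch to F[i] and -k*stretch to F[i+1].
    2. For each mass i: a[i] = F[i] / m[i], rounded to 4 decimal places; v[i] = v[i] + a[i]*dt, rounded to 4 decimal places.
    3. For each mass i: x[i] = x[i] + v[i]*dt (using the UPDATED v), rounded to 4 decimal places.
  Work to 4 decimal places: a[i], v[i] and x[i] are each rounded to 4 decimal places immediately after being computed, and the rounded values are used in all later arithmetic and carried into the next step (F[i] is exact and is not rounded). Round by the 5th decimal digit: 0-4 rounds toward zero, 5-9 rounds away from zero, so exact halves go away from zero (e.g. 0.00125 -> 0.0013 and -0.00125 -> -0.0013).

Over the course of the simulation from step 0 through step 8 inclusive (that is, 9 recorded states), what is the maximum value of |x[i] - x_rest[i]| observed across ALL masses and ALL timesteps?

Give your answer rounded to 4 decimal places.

Answer: 3.5616

Derivation:
Step 0: x=[6.0000 10.0000 10.0000] v=[0.0000 0.0000 2.0000]
Step 1: x=[6.0000 9.3600 11.0400] v=[0.0000 -3.2000 5.2000]
Step 2: x=[5.8976 8.4512 12.4512] v=[-0.5120 -4.5440 7.0560]
Step 3: x=[5.5638 7.7738 13.8624] v=[-1.6691 -3.3869 7.0560]
Step 4: x=[4.9436 7.7170 14.9394] v=[-3.1011 -0.2840 5.3851]
Step 5: x=[4.1271 8.3720 15.5008] v=[-4.0824 3.2752 2.8072]
Step 6: x=[3.3498 9.4885 15.5616] v=[-3.8865 5.5823 0.3042]
Step 7: x=[2.9147 10.5945 15.2907] v=[-2.1755 5.5298 -1.3543]
Step 8: x=[3.0684 11.2231 14.9084] v=[0.7683 3.1429 -1.9113]
Max displacement = 3.5616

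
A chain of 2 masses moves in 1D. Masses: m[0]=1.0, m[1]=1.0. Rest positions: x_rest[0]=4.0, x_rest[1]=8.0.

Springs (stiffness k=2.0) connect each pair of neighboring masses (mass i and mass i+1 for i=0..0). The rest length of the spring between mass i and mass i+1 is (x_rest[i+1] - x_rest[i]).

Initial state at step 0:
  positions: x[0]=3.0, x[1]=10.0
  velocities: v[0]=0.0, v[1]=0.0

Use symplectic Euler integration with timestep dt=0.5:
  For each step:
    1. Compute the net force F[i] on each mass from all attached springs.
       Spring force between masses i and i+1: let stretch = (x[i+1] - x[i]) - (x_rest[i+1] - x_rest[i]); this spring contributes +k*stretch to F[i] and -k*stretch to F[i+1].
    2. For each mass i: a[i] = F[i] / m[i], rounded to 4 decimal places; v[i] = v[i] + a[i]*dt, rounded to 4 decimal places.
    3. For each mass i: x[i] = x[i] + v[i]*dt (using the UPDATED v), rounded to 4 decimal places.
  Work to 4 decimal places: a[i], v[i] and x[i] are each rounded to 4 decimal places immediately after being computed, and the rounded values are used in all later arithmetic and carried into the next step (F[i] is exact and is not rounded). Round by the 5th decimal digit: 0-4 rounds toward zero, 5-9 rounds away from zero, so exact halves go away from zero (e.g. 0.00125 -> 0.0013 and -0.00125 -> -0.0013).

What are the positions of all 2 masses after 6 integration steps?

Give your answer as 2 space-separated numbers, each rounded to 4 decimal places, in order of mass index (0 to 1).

Step 0: x=[3.0000 10.0000] v=[0.0000 0.0000]
Step 1: x=[4.5000 8.5000] v=[3.0000 -3.0000]
Step 2: x=[6.0000 7.0000] v=[3.0000 -3.0000]
Step 3: x=[6.0000 7.0000] v=[0.0000 0.0000]
Step 4: x=[4.5000 8.5000] v=[-3.0000 3.0000]
Step 5: x=[3.0000 10.0000] v=[-3.0000 3.0000]
Step 6: x=[3.0000 10.0000] v=[0.0000 0.0000]

Answer: 3.0000 10.0000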